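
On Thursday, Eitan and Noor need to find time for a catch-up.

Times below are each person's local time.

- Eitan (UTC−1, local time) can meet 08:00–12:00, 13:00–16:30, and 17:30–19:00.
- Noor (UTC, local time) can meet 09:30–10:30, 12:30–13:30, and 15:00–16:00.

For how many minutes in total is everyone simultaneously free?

150 minutes

Eitan → UTC: 09:00–13:00, 14:00–17:30, 18:30–20:00.
Noor → UTC: 09:30–10:30, 12:30–13:30, 15:00–16:00.
Eitan ∩ Noor: 09:30–10:30, 12:30–13:00, 15:00–16:00.
Total common minutes: 60 + 30 + 60 = 150.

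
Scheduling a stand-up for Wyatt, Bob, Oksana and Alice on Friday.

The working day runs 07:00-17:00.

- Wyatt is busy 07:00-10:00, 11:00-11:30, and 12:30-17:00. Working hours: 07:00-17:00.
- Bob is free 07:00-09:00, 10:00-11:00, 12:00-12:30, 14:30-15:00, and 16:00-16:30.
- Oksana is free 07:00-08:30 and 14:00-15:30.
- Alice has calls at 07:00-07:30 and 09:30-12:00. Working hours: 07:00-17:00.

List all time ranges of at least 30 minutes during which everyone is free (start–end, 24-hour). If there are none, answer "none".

Wyatt free within 07:00–17:00: 10:00–11:00, 11:30–12:30.
Alice free within 07:00–17:00: 07:30–09:30, 12:00–17:00.
Wyatt ∩ Bob: 10:00–11:00, 12:00–12:30.
Wyatt ∩ Bob ∩ Oksana: (none).
Wyatt ∩ Bob ∩ Oksana ∩ Alice: (none).
Windows ≥ 30 min: (none).

none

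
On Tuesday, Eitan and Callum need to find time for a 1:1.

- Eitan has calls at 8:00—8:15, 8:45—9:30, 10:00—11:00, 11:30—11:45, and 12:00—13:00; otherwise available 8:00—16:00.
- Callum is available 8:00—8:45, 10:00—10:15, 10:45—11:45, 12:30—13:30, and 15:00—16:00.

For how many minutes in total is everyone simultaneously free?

Eitan free within 08:00–16:00: 08:15–08:45, 09:30–10:00, 11:00–11:30, 11:45–12:00, 13:00–16:00.
Eitan ∩ Callum: 08:15–08:45, 11:00–11:30, 13:00–13:30, 15:00–16:00.
Total common minutes: 30 + 30 + 30 + 60 = 150.

150 minutes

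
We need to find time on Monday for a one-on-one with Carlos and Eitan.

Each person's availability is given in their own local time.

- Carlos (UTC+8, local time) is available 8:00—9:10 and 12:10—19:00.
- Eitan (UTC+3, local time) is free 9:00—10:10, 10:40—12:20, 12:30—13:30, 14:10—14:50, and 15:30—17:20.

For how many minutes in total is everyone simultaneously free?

230 minutes

Carlos → UTC: 00:00–01:10, 04:10–11:00.
Eitan → UTC: 06:00–07:10, 07:40–09:20, 09:30–10:30, 11:10–11:50, 12:30–14:20.
Carlos ∩ Eitan: 06:00–07:10, 07:40–09:20, 09:30–10:30.
Total common minutes: 70 + 100 + 60 = 230.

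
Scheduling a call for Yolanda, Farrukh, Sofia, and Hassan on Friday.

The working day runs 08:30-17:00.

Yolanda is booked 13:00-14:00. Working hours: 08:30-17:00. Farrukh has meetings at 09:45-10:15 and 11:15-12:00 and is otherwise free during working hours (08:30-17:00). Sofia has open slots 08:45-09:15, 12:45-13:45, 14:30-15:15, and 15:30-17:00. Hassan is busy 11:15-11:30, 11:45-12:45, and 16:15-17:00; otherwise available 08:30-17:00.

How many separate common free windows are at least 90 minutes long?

Yolanda free within 08:30–17:00: 08:30–13:00, 14:00–17:00.
Farrukh free within 08:30–17:00: 08:30–09:45, 10:15–11:15, 12:00–17:00.
Hassan free within 08:30–17:00: 08:30–11:15, 11:30–11:45, 12:45–16:15.
Yolanda ∩ Farrukh: 08:30–09:45, 10:15–11:15, 12:00–13:00, 14:00–17:00.
Yolanda ∩ Farrukh ∩ Sofia: 08:45–09:15, 12:45–13:00, 14:30–15:15, 15:30–17:00.
Yolanda ∩ Farrukh ∩ Sofia ∩ Hassan: 08:45–09:15, 12:45–13:00, 14:30–15:15, 15:30–16:15.
Windows ≥ 90 min: (none).
That's 0 windows.

0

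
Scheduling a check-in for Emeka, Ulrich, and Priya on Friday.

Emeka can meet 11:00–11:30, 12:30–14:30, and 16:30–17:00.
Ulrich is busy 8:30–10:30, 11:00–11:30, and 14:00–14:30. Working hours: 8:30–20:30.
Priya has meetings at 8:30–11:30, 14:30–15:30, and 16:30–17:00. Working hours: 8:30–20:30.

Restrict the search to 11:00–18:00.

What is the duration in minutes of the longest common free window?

90 minutes

Ulrich free within 08:30–20:30: 10:30–11:00, 11:30–14:00, 14:30–20:30.
Priya free within 08:30–20:30: 11:30–14:30, 15:30–16:30, 17:00–20:30.
Emeka ∩ Ulrich: 12:30–14:00, 16:30–17:00.
Emeka ∩ Ulrich ∩ Priya: 12:30–14:00.
Restricted to 11:00–18:00: 12:30–14:00.
Single common window of 90 minutes.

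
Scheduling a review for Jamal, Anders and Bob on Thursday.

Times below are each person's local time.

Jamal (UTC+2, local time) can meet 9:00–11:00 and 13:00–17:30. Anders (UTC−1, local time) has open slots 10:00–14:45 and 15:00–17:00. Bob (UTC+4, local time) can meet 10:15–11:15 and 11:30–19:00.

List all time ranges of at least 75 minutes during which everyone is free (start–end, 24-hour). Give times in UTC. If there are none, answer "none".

11:00–15:00

Jamal → UTC: 07:00–09:00, 11:00–15:30.
Anders → UTC: 11:00–15:45, 16:00–18:00.
Bob → UTC: 06:15–07:15, 07:30–15:00.
Jamal ∩ Anders: 11:00–15:30.
Jamal ∩ Anders ∩ Bob: 11:00–15:00.
Windows ≥ 75 min: 11:00–15:00.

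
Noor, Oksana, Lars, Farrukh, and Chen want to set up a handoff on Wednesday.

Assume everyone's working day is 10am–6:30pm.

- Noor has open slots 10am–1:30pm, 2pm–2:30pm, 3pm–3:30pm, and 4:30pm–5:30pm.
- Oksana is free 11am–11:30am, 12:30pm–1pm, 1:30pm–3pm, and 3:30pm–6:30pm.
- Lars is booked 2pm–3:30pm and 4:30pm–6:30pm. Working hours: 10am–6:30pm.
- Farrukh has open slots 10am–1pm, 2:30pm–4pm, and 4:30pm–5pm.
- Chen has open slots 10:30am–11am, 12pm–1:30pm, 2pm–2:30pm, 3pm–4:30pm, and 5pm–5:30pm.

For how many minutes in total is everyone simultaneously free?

Lars free within 10:00–18:30: 10:00–14:00, 15:30–16:30.
Noor ∩ Oksana: 11:00–11:30, 12:30–13:00, 14:00–14:30, 16:30–17:30.
Noor ∩ Oksana ∩ Lars: 11:00–11:30, 12:30–13:00.
Noor ∩ Oksana ∩ Lars ∩ Farrukh: 11:00–11:30, 12:30–13:00.
Noor ∩ Oksana ∩ Lars ∩ Farrukh ∩ Chen: 12:30–13:00.
Total common minutes: 30.

30 minutes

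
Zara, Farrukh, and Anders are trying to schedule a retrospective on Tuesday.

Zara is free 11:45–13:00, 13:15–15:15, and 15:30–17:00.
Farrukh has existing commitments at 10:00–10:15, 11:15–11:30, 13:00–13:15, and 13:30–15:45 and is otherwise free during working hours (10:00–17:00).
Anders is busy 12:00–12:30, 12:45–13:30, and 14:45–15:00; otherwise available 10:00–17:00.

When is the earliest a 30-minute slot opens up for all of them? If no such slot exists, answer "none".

Farrukh free within 10:00–17:00: 10:15–11:15, 11:30–13:00, 13:15–13:30, 15:45–17:00.
Anders free within 10:00–17:00: 10:00–12:00, 12:30–12:45, 13:30–14:45, 15:00–17:00.
Zara ∩ Farrukh: 11:45–13:00, 13:15–13:30, 15:45–17:00.
Zara ∩ Farrukh ∩ Anders: 11:45–12:00, 12:30–12:45, 15:45–17:00.
Windows ≥ 30 min: 15:45–17:00.
Earliest such window starts at 15:45.

15:45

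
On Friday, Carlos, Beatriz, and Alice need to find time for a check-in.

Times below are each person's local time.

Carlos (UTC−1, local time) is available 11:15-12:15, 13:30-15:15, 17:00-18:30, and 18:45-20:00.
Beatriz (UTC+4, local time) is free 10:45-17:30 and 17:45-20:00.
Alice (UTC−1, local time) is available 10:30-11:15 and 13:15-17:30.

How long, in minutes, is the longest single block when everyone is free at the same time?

Carlos → UTC: 12:15–13:15, 14:30–16:15, 18:00–19:30, 19:45–21:00.
Beatriz → UTC: 06:45–13:30, 13:45–16:00.
Alice → UTC: 11:30–12:15, 14:15–18:30.
Carlos ∩ Beatriz: 12:15–13:15, 14:30–16:00.
Carlos ∩ Beatriz ∩ Alice: 14:30–16:00.
Single common window of 90 minutes.

90 minutes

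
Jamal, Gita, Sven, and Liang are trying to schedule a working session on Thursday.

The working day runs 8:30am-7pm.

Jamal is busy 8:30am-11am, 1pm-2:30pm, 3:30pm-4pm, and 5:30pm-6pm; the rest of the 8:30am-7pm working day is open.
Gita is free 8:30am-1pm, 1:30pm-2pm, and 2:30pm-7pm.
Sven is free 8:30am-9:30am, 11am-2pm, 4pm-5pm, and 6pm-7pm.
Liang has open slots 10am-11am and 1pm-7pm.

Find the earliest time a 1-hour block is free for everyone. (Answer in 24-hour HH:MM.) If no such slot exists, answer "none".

Jamal free within 08:30–19:00: 11:00–13:00, 14:30–15:30, 16:00–17:30, 18:00–19:00.
Jamal ∩ Gita: 11:00–13:00, 14:30–15:30, 16:00–17:30, 18:00–19:00.
Jamal ∩ Gita ∩ Sven: 11:00–13:00, 16:00–17:00, 18:00–19:00.
Jamal ∩ Gita ∩ Sven ∩ Liang: 16:00–17:00, 18:00–19:00.
Windows ≥ 60 min: 16:00–17:00, 18:00–19:00.
Earliest such window starts at 16:00.

16:00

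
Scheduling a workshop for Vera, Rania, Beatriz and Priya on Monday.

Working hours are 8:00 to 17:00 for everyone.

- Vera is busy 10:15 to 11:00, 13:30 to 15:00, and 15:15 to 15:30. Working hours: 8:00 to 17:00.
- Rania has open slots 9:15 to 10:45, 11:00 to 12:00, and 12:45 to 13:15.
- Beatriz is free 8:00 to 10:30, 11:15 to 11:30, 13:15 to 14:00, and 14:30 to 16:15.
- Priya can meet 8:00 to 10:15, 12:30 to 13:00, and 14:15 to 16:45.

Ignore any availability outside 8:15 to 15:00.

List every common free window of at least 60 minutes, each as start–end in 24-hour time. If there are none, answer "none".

09:15–10:15

Vera free within 08:00–17:00: 08:00–10:15, 11:00–13:30, 15:00–15:15, 15:30–17:00.
Vera ∩ Rania: 09:15–10:15, 11:00–12:00, 12:45–13:15.
Vera ∩ Rania ∩ Beatriz: 09:15–10:15, 11:15–11:30.
Vera ∩ Rania ∩ Beatriz ∩ Priya: 09:15–10:15.
Restricted to 08:15–15:00: 09:15–10:15.
Windows ≥ 60 min: 09:15–10:15.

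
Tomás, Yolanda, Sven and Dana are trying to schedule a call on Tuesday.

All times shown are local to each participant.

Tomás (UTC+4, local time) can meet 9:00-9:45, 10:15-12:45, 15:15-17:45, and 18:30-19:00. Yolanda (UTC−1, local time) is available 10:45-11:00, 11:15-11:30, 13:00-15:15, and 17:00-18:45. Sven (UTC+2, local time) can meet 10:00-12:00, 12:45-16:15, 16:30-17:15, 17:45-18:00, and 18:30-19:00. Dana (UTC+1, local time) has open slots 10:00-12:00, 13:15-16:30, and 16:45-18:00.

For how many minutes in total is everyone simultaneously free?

Tomás → UTC: 05:00–05:45, 06:15–08:45, 11:15–13:45, 14:30–15:00.
Yolanda → UTC: 11:45–12:00, 12:15–12:30, 14:00–16:15, 18:00–19:45.
Sven → UTC: 08:00–10:00, 10:45–14:15, 14:30–15:15, 15:45–16:00, 16:30–17:00.
Dana → UTC: 09:00–11:00, 12:15–15:30, 15:45–17:00.
Tomás ∩ Yolanda: 11:45–12:00, 12:15–12:30, 14:30–15:00.
Tomás ∩ Yolanda ∩ Sven: 11:45–12:00, 12:15–12:30, 14:30–15:00.
Tomás ∩ Yolanda ∩ Sven ∩ Dana: 12:15–12:30, 14:30–15:00.
Total common minutes: 15 + 30 = 45.

45 minutes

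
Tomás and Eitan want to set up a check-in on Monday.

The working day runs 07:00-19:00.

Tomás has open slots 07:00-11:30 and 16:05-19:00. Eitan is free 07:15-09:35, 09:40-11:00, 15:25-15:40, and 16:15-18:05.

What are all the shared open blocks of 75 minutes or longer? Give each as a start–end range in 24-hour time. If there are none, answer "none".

07:15–09:35, 09:40–11:00, 16:15–18:05

Tomás ∩ Eitan: 07:15–09:35, 09:40–11:00, 16:15–18:05.
Windows ≥ 75 min: 07:15–09:35, 09:40–11:00, 16:15–18:05.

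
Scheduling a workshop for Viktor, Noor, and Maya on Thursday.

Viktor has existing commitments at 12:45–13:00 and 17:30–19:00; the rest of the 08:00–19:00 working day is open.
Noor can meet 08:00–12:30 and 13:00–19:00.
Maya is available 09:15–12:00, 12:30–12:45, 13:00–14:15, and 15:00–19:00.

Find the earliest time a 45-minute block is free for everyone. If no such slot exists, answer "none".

Viktor free within 08:00–19:00: 08:00–12:45, 13:00–17:30.
Viktor ∩ Noor: 08:00–12:30, 13:00–17:30.
Viktor ∩ Noor ∩ Maya: 09:15–12:00, 13:00–14:15, 15:00–17:30.
Windows ≥ 45 min: 09:15–12:00, 13:00–14:15, 15:00–17:30.
Earliest such window starts at 09:15.

09:15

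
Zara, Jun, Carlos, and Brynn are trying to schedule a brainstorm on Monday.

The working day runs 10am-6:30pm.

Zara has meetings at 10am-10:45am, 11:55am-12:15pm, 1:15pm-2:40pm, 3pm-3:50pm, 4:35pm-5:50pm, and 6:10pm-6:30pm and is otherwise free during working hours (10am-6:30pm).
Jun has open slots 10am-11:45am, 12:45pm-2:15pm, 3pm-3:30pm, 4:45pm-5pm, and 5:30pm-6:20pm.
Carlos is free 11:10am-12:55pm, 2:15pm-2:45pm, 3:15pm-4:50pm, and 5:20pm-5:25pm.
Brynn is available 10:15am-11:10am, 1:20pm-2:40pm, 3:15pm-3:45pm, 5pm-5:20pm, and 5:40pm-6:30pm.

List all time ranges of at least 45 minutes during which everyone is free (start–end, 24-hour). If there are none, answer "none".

Zara free within 10:00–18:30: 10:45–11:55, 12:15–13:15, 14:40–15:00, 15:50–16:35, 17:50–18:10.
Zara ∩ Jun: 10:45–11:45, 12:45–13:15, 17:50–18:10.
Zara ∩ Jun ∩ Carlos: 11:10–11:45, 12:45–12:55.
Zara ∩ Jun ∩ Carlos ∩ Brynn: (none).
Windows ≥ 45 min: (none).

none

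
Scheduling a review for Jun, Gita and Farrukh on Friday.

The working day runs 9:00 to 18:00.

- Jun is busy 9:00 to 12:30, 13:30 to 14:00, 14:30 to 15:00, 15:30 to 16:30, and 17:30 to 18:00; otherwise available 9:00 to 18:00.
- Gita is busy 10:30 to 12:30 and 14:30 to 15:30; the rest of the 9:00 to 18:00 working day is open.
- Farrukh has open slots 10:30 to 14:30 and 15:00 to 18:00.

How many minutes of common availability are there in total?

150 minutes

Jun free within 09:00–18:00: 12:30–13:30, 14:00–14:30, 15:00–15:30, 16:30–17:30.
Gita free within 09:00–18:00: 09:00–10:30, 12:30–14:30, 15:30–18:00.
Jun ∩ Gita: 12:30–13:30, 14:00–14:30, 16:30–17:30.
Jun ∩ Gita ∩ Farrukh: 12:30–13:30, 14:00–14:30, 16:30–17:30.
Total common minutes: 60 + 30 + 60 = 150.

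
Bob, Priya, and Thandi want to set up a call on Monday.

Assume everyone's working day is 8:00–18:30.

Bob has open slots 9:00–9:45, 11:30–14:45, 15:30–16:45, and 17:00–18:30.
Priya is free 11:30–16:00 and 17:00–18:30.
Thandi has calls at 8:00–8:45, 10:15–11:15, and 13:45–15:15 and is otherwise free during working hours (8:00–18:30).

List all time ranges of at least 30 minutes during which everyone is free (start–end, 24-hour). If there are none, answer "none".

Thandi free within 08:00–18:30: 08:45–10:15, 11:15–13:45, 15:15–18:30.
Bob ∩ Priya: 11:30–14:45, 15:30–16:00, 17:00–18:30.
Bob ∩ Priya ∩ Thandi: 11:30–13:45, 15:30–16:00, 17:00–18:30.
Windows ≥ 30 min: 11:30–13:45, 15:30–16:00, 17:00–18:30.

11:30–13:45, 15:30–16:00, 17:00–18:30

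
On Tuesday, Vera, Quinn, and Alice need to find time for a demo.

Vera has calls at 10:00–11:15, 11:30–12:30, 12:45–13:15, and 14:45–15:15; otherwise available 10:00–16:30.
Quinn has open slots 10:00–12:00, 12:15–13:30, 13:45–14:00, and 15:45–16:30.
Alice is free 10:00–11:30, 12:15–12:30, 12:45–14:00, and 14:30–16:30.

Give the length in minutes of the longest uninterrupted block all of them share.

Vera free within 10:00–16:30: 11:15–11:30, 12:30–12:45, 13:15–14:45, 15:15–16:30.
Vera ∩ Quinn: 11:15–11:30, 12:30–12:45, 13:15–13:30, 13:45–14:00, 15:45–16:30.
Vera ∩ Quinn ∩ Alice: 11:15–11:30, 13:15–13:30, 13:45–14:00, 15:45–16:30.
Common window lengths: 15, 15, 15, 45 min; longest is 45.

45 minutes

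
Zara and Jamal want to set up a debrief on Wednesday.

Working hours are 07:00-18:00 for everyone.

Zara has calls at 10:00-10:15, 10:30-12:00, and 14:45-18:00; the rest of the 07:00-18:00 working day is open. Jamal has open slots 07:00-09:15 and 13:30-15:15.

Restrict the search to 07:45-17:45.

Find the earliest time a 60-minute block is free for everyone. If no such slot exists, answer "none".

07:45

Zara free within 07:00–18:00: 07:00–10:00, 10:15–10:30, 12:00–14:45.
Zara ∩ Jamal: 07:00–09:15, 13:30–14:45.
Restricted to 07:45–17:45: 07:45–09:15, 13:30–14:45.
Windows ≥ 60 min: 07:45–09:15, 13:30–14:45.
Earliest such window starts at 07:45.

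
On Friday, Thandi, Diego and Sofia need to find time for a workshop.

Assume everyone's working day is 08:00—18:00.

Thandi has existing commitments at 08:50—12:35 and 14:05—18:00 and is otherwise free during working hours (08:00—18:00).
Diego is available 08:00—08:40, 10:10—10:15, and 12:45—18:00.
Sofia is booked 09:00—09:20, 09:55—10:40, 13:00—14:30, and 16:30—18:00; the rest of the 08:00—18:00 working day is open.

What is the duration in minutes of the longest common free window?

40 minutes

Thandi free within 08:00–18:00: 08:00–08:50, 12:35–14:05.
Sofia free within 08:00–18:00: 08:00–09:00, 09:20–09:55, 10:40–13:00, 14:30–16:30.
Thandi ∩ Diego: 08:00–08:40, 12:45–14:05.
Thandi ∩ Diego ∩ Sofia: 08:00–08:40, 12:45–13:00.
Common window lengths: 40, 15 min; longest is 40.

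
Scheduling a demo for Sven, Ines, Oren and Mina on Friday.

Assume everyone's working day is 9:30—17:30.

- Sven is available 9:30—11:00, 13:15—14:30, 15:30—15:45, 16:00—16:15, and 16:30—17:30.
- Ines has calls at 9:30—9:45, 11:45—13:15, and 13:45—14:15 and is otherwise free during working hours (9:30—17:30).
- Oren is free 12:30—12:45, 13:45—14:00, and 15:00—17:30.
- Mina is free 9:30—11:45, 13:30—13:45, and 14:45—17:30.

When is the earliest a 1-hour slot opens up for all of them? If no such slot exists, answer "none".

Ines free within 09:30–17:30: 09:45–11:45, 13:15–13:45, 14:15–17:30.
Sven ∩ Ines: 09:45–11:00, 13:15–13:45, 14:15–14:30, 15:30–15:45, 16:00–16:15, 16:30–17:30.
Sven ∩ Ines ∩ Oren: 15:30–15:45, 16:00–16:15, 16:30–17:30.
Sven ∩ Ines ∩ Oren ∩ Mina: 15:30–15:45, 16:00–16:15, 16:30–17:30.
Windows ≥ 60 min: 16:30–17:30.
Earliest such window starts at 16:30.

16:30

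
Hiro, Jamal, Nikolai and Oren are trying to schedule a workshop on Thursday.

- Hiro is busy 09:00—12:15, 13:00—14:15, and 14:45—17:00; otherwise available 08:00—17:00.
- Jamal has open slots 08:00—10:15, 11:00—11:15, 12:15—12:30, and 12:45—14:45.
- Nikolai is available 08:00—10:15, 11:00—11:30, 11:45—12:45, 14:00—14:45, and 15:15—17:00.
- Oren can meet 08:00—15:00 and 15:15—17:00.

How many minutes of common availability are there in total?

105 minutes

Hiro free within 08:00–17:00: 08:00–09:00, 12:15–13:00, 14:15–14:45.
Hiro ∩ Jamal: 08:00–09:00, 12:15–12:30, 12:45–13:00, 14:15–14:45.
Hiro ∩ Jamal ∩ Nikolai: 08:00–09:00, 12:15–12:30, 14:15–14:45.
Hiro ∩ Jamal ∩ Nikolai ∩ Oren: 08:00–09:00, 12:15–12:30, 14:15–14:45.
Total common minutes: 60 + 15 + 30 = 105.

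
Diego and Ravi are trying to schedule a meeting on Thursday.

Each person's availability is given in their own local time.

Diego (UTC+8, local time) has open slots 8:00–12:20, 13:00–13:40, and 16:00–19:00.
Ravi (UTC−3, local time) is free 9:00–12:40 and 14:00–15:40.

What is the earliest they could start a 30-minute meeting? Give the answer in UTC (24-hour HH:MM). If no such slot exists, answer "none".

Diego → UTC: 00:00–04:20, 05:00–05:40, 08:00–11:00.
Ravi → UTC: 12:00–15:40, 17:00–18:40.
Diego ∩ Ravi: (none).
Windows ≥ 30 min: (none).

none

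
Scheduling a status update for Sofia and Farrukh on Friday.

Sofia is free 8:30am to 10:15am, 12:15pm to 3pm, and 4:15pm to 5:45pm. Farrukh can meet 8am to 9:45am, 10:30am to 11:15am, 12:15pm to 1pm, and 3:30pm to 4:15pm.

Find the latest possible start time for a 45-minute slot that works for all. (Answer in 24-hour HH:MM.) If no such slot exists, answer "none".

12:15

Sofia ∩ Farrukh: 08:30–09:45, 12:15–13:00.
Windows ≥ 45 min: 08:30–09:45, 12:15–13:00.
Latest start in the last window 12:15–13:00 is 13:00 − 45 min = 12:15.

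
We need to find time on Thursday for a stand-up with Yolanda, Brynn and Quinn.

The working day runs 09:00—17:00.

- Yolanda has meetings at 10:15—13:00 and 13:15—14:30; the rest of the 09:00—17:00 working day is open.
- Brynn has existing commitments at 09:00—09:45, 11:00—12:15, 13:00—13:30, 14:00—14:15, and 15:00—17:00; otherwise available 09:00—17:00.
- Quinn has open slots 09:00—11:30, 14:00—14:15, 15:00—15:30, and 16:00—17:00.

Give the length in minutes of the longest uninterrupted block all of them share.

Yolanda free within 09:00–17:00: 09:00–10:15, 13:00–13:15, 14:30–17:00.
Brynn free within 09:00–17:00: 09:45–11:00, 12:15–13:00, 13:30–14:00, 14:15–15:00.
Yolanda ∩ Brynn: 09:45–10:15, 14:30–15:00.
Yolanda ∩ Brynn ∩ Quinn: 09:45–10:15.
Single common window of 30 minutes.

30 minutes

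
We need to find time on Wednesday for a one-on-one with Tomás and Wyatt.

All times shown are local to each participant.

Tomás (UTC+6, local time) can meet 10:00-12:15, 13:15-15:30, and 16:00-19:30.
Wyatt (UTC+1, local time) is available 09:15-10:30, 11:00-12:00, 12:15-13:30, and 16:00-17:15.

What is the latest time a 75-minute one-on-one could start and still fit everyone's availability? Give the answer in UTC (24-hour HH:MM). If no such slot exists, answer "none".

11:15

Tomás → UTC: 04:00–06:15, 07:15–09:30, 10:00–13:30.
Wyatt → UTC: 08:15–09:30, 10:00–11:00, 11:15–12:30, 15:00–16:15.
Tomás ∩ Wyatt: 08:15–09:30, 10:00–11:00, 11:15–12:30.
Windows ≥ 75 min: 08:15–09:30, 11:15–12:30.
Latest start in the last window 11:15–12:30 is 12:30 − 75 min = 11:15.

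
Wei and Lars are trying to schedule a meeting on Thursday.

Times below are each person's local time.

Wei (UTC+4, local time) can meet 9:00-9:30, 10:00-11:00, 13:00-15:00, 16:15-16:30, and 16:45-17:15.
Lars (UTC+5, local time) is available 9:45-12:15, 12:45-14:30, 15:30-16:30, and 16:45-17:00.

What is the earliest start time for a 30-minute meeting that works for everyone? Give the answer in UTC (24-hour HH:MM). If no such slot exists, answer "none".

Wei → UTC: 05:00–05:30, 06:00–07:00, 09:00–11:00, 12:15–12:30, 12:45–13:15.
Lars → UTC: 04:45–07:15, 07:45–09:30, 10:30–11:30, 11:45–12:00.
Wei ∩ Lars: 05:00–05:30, 06:00–07:00, 09:00–09:30, 10:30–11:00.
Windows ≥ 30 min: 05:00–05:30, 06:00–07:00, 09:00–09:30, 10:30–11:00.
Earliest such window starts at 05:00.

05:00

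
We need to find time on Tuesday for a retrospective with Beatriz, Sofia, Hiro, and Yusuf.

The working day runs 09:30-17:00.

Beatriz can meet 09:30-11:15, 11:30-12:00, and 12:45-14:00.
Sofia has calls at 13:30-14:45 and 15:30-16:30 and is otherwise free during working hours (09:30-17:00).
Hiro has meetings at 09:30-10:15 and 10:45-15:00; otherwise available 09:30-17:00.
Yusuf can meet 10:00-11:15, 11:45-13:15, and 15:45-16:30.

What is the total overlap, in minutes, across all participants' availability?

30 minutes

Sofia free within 09:30–17:00: 09:30–13:30, 14:45–15:30, 16:30–17:00.
Hiro free within 09:30–17:00: 10:15–10:45, 15:00–17:00.
Beatriz ∩ Sofia: 09:30–11:15, 11:30–12:00, 12:45–13:30.
Beatriz ∩ Sofia ∩ Hiro: 10:15–10:45.
Beatriz ∩ Sofia ∩ Hiro ∩ Yusuf: 10:15–10:45.
Total common minutes: 30.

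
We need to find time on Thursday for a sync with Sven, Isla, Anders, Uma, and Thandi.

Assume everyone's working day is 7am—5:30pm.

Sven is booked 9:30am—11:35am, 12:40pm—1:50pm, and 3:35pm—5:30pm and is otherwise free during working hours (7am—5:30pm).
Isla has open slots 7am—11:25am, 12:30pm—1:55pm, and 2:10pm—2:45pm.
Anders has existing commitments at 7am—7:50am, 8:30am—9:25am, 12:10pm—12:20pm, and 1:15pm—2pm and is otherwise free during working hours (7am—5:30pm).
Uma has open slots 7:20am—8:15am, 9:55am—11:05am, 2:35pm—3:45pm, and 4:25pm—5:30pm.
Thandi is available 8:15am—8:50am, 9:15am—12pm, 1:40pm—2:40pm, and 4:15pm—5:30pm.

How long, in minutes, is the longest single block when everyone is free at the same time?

5 minutes

Sven free within 07:00–17:30: 07:00–09:30, 11:35–12:40, 13:50–15:35.
Anders free within 07:00–17:30: 07:50–08:30, 09:25–12:10, 12:20–13:15, 14:00–17:30.
Sven ∩ Isla: 07:00–09:30, 12:30–12:40, 13:50–13:55, 14:10–14:45.
Sven ∩ Isla ∩ Anders: 07:50–08:30, 09:25–09:30, 12:30–12:40, 14:10–14:45.
Sven ∩ Isla ∩ Anders ∩ Uma: 07:50–08:15, 14:35–14:45.
Sven ∩ Isla ∩ Anders ∩ Uma ∩ Thandi: 14:35–14:40.
Single common window of 5 minutes.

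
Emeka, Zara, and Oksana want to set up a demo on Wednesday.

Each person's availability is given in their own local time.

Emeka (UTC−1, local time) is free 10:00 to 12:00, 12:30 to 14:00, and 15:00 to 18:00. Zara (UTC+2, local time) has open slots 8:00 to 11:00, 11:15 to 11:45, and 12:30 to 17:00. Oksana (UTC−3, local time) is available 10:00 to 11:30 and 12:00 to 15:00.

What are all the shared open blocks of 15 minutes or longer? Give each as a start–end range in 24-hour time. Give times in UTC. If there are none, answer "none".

Emeka → UTC: 11:00–13:00, 13:30–15:00, 16:00–19:00.
Zara → UTC: 06:00–09:00, 09:15–09:45, 10:30–15:00.
Oksana → UTC: 13:00–14:30, 15:00–18:00.
Emeka ∩ Zara: 11:00–13:00, 13:30–15:00.
Emeka ∩ Zara ∩ Oksana: 13:30–14:30.
Windows ≥ 15 min: 13:30–14:30.

13:30–14:30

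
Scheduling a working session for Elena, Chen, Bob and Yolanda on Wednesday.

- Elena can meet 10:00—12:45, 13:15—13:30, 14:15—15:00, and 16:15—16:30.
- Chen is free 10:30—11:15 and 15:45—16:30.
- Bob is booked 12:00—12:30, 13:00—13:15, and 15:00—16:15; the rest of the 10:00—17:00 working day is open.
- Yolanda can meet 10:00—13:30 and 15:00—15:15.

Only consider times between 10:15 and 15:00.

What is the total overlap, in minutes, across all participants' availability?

45 minutes

Bob free within 10:00–17:00: 10:00–12:00, 12:30–13:00, 13:15–15:00, 16:15–17:00.
Elena ∩ Chen: 10:30–11:15, 16:15–16:30.
Elena ∩ Chen ∩ Bob: 10:30–11:15, 16:15–16:30.
Elena ∩ Chen ∩ Bob ∩ Yolanda: 10:30–11:15.
Restricted to 10:15–15:00: 10:30–11:15.
Total common minutes: 45.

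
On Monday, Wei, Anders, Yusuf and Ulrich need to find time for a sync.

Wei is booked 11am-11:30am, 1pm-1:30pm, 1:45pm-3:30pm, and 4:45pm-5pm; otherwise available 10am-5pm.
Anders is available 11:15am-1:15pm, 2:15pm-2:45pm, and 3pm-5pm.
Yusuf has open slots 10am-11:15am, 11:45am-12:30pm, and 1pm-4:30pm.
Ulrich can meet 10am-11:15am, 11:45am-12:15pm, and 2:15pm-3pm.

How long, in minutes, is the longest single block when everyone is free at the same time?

Wei free within 10:00–17:00: 10:00–11:00, 11:30–13:00, 13:30–13:45, 15:30–16:45.
Wei ∩ Anders: 11:30–13:00, 15:30–16:45.
Wei ∩ Anders ∩ Yusuf: 11:45–12:30, 15:30–16:30.
Wei ∩ Anders ∩ Yusuf ∩ Ulrich: 11:45–12:15.
Single common window of 30 minutes.

30 minutes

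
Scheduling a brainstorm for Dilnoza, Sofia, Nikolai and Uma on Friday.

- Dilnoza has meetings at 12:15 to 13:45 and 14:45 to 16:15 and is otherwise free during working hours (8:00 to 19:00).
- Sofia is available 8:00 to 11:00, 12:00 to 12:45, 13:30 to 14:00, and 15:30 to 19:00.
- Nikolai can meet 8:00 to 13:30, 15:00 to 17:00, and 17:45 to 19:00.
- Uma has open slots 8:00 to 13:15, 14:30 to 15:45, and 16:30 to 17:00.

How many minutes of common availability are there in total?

Dilnoza free within 08:00–19:00: 08:00–12:15, 13:45–14:45, 16:15–19:00.
Dilnoza ∩ Sofia: 08:00–11:00, 12:00–12:15, 13:45–14:00, 16:15–19:00.
Dilnoza ∩ Sofia ∩ Nikolai: 08:00–11:00, 12:00–12:15, 16:15–17:00, 17:45–19:00.
Dilnoza ∩ Sofia ∩ Nikolai ∩ Uma: 08:00–11:00, 12:00–12:15, 16:30–17:00.
Total common minutes: 180 + 15 + 30 = 225.

225 minutes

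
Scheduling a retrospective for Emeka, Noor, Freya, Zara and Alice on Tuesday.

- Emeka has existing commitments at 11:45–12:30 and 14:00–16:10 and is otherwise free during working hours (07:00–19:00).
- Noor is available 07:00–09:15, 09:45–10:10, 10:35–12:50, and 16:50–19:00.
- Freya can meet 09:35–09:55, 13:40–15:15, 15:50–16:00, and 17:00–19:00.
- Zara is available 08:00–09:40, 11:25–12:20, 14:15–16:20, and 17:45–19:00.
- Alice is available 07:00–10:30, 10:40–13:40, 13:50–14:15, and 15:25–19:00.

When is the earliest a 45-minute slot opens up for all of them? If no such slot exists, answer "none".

Emeka free within 07:00–19:00: 07:00–11:45, 12:30–14:00, 16:10–19:00.
Emeka ∩ Noor: 07:00–09:15, 09:45–10:10, 10:35–11:45, 12:30–12:50, 16:50–19:00.
Emeka ∩ Noor ∩ Freya: 09:45–09:55, 17:00–19:00.
Emeka ∩ Noor ∩ Freya ∩ Zara: 17:45–19:00.
Emeka ∩ Noor ∩ Freya ∩ Zara ∩ Alice: 17:45–19:00.
Windows ≥ 45 min: 17:45–19:00.
Earliest such window starts at 17:45.

17:45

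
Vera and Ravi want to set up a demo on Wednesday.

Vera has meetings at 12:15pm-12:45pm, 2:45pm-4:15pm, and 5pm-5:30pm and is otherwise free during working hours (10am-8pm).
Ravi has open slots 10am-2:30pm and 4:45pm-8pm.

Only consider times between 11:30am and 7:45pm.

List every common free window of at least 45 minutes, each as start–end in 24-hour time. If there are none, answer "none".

Vera free within 10:00–20:00: 10:00–12:15, 12:45–14:45, 16:15–17:00, 17:30–20:00.
Vera ∩ Ravi: 10:00–12:15, 12:45–14:30, 16:45–17:00, 17:30–20:00.
Restricted to 11:30–19:45: 11:30–12:15, 12:45–14:30, 16:45–17:00, 17:30–19:45.
Windows ≥ 45 min: 11:30–12:15, 12:45–14:30, 17:30–19:45.

11:30–12:15, 12:45–14:30, 17:30–19:45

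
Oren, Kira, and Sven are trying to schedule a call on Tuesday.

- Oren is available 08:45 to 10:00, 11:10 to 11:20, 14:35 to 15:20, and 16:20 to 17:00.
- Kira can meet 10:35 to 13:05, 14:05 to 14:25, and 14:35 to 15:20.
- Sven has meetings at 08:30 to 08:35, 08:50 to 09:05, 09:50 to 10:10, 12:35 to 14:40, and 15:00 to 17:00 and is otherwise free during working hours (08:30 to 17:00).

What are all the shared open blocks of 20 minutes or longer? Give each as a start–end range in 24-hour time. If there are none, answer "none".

14:40–15:00

Sven free within 08:30–17:00: 08:35–08:50, 09:05–09:50, 10:10–12:35, 14:40–15:00.
Oren ∩ Kira: 11:10–11:20, 14:35–15:20.
Oren ∩ Kira ∩ Sven: 11:10–11:20, 14:40–15:00.
Windows ≥ 20 min: 14:40–15:00.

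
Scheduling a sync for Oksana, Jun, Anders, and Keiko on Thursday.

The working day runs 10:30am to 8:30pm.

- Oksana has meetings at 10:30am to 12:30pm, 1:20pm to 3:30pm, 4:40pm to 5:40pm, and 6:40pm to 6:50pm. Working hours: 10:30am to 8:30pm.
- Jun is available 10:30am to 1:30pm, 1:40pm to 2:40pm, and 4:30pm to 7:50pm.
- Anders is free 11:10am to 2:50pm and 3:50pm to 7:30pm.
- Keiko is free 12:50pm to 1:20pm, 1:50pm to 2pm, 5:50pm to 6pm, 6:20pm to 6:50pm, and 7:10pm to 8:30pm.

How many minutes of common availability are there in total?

80 minutes

Oksana free within 10:30–20:30: 12:30–13:20, 15:30–16:40, 17:40–18:40, 18:50–20:30.
Oksana ∩ Jun: 12:30–13:20, 16:30–16:40, 17:40–18:40, 18:50–19:50.
Oksana ∩ Jun ∩ Anders: 12:30–13:20, 16:30–16:40, 17:40–18:40, 18:50–19:30.
Oksana ∩ Jun ∩ Anders ∩ Keiko: 12:50–13:20, 17:50–18:00, 18:20–18:40, 19:10–19:30.
Total common minutes: 30 + 10 + 20 + 20 = 80.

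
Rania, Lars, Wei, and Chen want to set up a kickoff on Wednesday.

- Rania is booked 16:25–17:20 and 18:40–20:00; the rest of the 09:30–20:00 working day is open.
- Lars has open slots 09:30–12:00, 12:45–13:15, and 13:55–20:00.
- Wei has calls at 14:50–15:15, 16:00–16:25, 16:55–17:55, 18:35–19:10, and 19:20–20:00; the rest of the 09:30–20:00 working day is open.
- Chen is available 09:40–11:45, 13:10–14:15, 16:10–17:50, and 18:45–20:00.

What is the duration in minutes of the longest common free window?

Rania free within 09:30–20:00: 09:30–16:25, 17:20–18:40.
Wei free within 09:30–20:00: 09:30–14:50, 15:15–16:00, 16:25–16:55, 17:55–18:35, 19:10–19:20.
Rania ∩ Lars: 09:30–12:00, 12:45–13:15, 13:55–16:25, 17:20–18:40.
Rania ∩ Lars ∩ Wei: 09:30–12:00, 12:45–13:15, 13:55–14:50, 15:15–16:00, 17:55–18:35.
Rania ∩ Lars ∩ Wei ∩ Chen: 09:40–11:45, 13:10–13:15, 13:55–14:15.
Common window lengths: 125, 5, 20 min; longest is 125.

125 minutes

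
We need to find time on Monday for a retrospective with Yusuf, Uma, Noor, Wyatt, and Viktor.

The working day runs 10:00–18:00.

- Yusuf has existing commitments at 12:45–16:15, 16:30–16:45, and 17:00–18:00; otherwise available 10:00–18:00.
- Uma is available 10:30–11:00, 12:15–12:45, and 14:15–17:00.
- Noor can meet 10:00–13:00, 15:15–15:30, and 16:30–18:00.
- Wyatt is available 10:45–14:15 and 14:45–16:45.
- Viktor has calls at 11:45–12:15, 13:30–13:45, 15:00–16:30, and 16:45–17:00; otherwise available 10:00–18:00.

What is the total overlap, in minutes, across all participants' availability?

45 minutes

Yusuf free within 10:00–18:00: 10:00–12:45, 16:15–16:30, 16:45–17:00.
Viktor free within 10:00–18:00: 10:00–11:45, 12:15–13:30, 13:45–15:00, 16:30–16:45, 17:00–18:00.
Yusuf ∩ Uma: 10:30–11:00, 12:15–12:45, 16:15–16:30, 16:45–17:00.
Yusuf ∩ Uma ∩ Noor: 10:30–11:00, 12:15–12:45, 16:45–17:00.
Yusuf ∩ Uma ∩ Noor ∩ Wyatt: 10:45–11:00, 12:15–12:45.
Yusuf ∩ Uma ∩ Noor ∩ Wyatt ∩ Viktor: 10:45–11:00, 12:15–12:45.
Total common minutes: 15 + 30 = 45.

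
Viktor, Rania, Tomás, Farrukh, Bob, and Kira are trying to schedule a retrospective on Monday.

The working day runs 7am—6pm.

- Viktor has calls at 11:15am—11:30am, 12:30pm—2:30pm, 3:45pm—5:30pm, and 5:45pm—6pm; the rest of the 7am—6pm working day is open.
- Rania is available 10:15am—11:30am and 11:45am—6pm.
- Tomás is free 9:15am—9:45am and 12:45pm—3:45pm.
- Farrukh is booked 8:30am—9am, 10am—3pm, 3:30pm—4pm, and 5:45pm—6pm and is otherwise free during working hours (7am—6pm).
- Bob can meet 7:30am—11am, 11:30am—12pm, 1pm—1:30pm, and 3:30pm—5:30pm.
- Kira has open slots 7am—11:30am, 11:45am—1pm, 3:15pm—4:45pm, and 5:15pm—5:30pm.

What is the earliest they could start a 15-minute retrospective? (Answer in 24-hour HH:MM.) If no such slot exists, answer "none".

Viktor free within 07:00–18:00: 07:00–11:15, 11:30–12:30, 14:30–15:45, 17:30–17:45.
Farrukh free within 07:00–18:00: 07:00–08:30, 09:00–10:00, 15:00–15:30, 16:00–17:45.
Viktor ∩ Rania: 10:15–11:15, 11:45–12:30, 14:30–15:45, 17:30–17:45.
Viktor ∩ Rania ∩ Tomás: 14:30–15:45.
Viktor ∩ Rania ∩ Tomás ∩ Farrukh: 15:00–15:30.
Viktor ∩ Rania ∩ Tomás ∩ Farrukh ∩ Bob: (none).
Viktor ∩ Rania ∩ Tomás ∩ Farrukh ∩ Bob ∩ Kira: (none).
Windows ≥ 15 min: (none).

none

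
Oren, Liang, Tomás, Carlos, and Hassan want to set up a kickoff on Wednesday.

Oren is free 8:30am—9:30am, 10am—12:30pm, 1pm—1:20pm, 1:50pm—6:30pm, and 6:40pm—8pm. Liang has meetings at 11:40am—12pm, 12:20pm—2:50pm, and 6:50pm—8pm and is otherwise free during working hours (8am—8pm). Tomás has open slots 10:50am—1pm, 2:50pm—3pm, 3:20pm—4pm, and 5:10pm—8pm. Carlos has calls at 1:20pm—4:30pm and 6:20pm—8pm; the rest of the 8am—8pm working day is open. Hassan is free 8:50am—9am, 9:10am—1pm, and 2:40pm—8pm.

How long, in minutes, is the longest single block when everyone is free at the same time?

Liang free within 08:00–20:00: 08:00–11:40, 12:00–12:20, 14:50–18:50.
Carlos free within 08:00–20:00: 08:00–13:20, 16:30–18:20.
Oren ∩ Liang: 08:30–09:30, 10:00–11:40, 12:00–12:20, 14:50–18:30, 18:40–18:50.
Oren ∩ Liang ∩ Tomás: 10:50–11:40, 12:00–12:20, 14:50–15:00, 15:20–16:00, 17:10–18:30, 18:40–18:50.
Oren ∩ Liang ∩ Tomás ∩ Carlos: 10:50–11:40, 12:00–12:20, 17:10–18:20.
Oren ∩ Liang ∩ Tomás ∩ Carlos ∩ Hassan: 10:50–11:40, 12:00–12:20, 17:10–18:20.
Common window lengths: 50, 20, 70 min; longest is 70.

70 minutes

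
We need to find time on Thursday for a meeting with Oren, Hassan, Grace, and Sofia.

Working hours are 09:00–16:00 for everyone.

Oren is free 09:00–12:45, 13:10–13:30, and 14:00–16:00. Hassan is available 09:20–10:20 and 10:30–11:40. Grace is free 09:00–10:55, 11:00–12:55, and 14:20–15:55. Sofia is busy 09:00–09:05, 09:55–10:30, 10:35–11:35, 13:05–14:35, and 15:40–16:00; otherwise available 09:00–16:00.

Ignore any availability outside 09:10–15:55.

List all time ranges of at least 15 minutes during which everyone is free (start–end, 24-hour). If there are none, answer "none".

09:20–09:55

Sofia free within 09:00–16:00: 09:05–09:55, 10:30–10:35, 11:35–13:05, 14:35–15:40.
Oren ∩ Hassan: 09:20–10:20, 10:30–11:40.
Oren ∩ Hassan ∩ Grace: 09:20–10:20, 10:30–10:55, 11:00–11:40.
Oren ∩ Hassan ∩ Grace ∩ Sofia: 09:20–09:55, 10:30–10:35, 11:35–11:40.
Restricted to 09:10–15:55: 09:20–09:55, 10:30–10:35, 11:35–11:40.
Windows ≥ 15 min: 09:20–09:55.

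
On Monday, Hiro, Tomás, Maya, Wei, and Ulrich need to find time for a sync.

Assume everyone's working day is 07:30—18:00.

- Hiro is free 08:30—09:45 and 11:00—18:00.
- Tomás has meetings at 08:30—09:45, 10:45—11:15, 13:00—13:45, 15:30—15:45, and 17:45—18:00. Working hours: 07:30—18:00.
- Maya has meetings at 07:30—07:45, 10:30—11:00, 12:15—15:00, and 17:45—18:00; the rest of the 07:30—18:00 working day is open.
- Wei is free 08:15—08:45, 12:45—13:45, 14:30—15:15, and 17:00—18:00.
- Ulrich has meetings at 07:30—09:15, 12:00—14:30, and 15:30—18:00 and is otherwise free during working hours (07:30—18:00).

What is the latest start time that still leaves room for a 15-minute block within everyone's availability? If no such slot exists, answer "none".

Tomás free within 07:30–18:00: 07:30–08:30, 09:45–10:45, 11:15–13:00, 13:45–15:30, 15:45–17:45.
Maya free within 07:30–18:00: 07:45–10:30, 11:00–12:15, 15:00–17:45.
Ulrich free within 07:30–18:00: 09:15–12:00, 14:30–15:30.
Hiro ∩ Tomás: 11:15–13:00, 13:45–15:30, 15:45–17:45.
Hiro ∩ Tomás ∩ Maya: 11:15–12:15, 15:00–15:30, 15:45–17:45.
Hiro ∩ Tomás ∩ Maya ∩ Wei: 15:00–15:15, 17:00–17:45.
Hiro ∩ Tomás ∩ Maya ∩ Wei ∩ Ulrich: 15:00–15:15.
Windows ≥ 15 min: 15:00–15:15.
Latest start in the last window 15:00–15:15 is 15:15 − 15 min = 15:00.

15:00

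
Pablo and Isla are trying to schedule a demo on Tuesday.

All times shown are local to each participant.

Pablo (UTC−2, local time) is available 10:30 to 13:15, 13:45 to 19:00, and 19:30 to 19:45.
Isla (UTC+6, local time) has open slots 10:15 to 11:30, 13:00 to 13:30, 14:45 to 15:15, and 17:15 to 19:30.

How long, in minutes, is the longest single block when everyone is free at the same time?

60 minutes

Pablo → UTC: 12:30–15:15, 15:45–21:00, 21:30–21:45.
Isla → UTC: 04:15–05:30, 07:00–07:30, 08:45–09:15, 11:15–13:30.
Pablo ∩ Isla: 12:30–13:30.
Single common window of 60 minutes.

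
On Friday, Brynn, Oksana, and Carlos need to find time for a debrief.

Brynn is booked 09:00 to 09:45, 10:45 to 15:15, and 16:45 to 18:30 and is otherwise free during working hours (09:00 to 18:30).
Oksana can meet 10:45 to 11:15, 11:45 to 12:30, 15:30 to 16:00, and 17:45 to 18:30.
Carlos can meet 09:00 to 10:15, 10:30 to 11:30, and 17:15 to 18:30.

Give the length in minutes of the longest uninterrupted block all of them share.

0 minutes

Brynn free within 09:00–18:30: 09:45–10:45, 15:15–16:45.
Brynn ∩ Oksana: 15:30–16:00.
Brynn ∩ Oksana ∩ Carlos: (none).
No common window.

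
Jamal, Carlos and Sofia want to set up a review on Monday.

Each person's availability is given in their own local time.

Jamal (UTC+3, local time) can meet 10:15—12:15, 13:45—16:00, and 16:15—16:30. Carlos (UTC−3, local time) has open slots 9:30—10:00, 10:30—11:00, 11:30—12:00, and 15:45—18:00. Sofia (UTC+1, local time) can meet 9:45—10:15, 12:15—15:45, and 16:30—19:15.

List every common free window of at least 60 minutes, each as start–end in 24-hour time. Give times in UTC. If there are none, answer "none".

none

Jamal → UTC: 07:15–09:15, 10:45–13:00, 13:15–13:30.
Carlos → UTC: 12:30–13:00, 13:30–14:00, 14:30–15:00, 18:45–21:00.
Sofia → UTC: 08:45–09:15, 11:15–14:45, 15:30–18:15.
Jamal ∩ Carlos: 12:30–13:00.
Jamal ∩ Carlos ∩ Sofia: 12:30–13:00.
Windows ≥ 60 min: (none).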